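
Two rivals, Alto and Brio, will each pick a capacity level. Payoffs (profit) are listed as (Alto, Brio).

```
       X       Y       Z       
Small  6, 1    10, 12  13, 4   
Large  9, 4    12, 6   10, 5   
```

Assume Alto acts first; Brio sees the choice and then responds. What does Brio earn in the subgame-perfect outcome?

Work backward from Brio's decision.
- Small: Brio compares 1, 12, 4 and picks Y; Alto would get 10.
- Large: Brio compares 4, 6, 5 and picks Y; Alto would get 12.
Alto's induced payoffs are 10, 12, so Alto commits to Large. Subgame-perfect outcome: (Large, Y) with payoffs (12, 6).

6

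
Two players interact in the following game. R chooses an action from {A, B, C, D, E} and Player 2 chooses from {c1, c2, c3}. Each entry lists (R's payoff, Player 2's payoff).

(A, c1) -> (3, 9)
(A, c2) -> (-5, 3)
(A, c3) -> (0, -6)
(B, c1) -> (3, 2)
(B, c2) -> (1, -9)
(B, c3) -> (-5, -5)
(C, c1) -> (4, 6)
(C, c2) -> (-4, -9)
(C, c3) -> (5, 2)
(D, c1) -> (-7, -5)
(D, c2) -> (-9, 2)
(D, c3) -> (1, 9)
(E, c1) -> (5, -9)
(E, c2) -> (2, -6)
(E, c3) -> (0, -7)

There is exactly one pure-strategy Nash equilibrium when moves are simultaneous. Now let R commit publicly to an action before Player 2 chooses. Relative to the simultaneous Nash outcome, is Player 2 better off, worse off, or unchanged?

Backward induction with R moving first.
- A → Player 2 plays c1 (best of 9, 3, -6); R gets 3.
- B → Player 2 plays c1 (best of 2, -9, -5); R gets 3.
- C → Player 2 plays c1 (best of 6, -9, 2); R gets 4.
- D → Player 2 plays c3 (best of -5, 2, 9); R gets 1.
- E → Player 2 plays c2 (best of -9, -6, -7); R gets 2.
R's induced payoffs are 3, 3, 4, 1, 2, so R commits to C. Subgame-perfect outcome: (C, c1) with payoffs (4, 6).
For the simultaneous game, intersect best replies.
R's best replies: c1→E; c2→E; c3→C.
Player 2's best replies: A→c1; B→c1; C→c1; D→c3; E→c2.
Only (E, c2) has each player best-responding; Nash payoffs (2, -6).
Player 2 earns 6 sequentially versus -6 at the Nash outcome: better off.

better off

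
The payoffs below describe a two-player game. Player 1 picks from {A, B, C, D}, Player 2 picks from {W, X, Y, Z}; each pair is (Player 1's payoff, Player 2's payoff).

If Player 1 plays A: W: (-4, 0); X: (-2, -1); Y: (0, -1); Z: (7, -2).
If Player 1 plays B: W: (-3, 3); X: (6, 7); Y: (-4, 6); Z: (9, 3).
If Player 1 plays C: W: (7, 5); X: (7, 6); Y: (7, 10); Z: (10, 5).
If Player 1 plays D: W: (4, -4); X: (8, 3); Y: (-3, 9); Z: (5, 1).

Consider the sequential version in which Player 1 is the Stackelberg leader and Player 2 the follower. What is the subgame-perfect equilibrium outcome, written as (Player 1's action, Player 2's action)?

(C, Y)

Solve by backward induction (Player 1 leads).
- A: Player 2 compares 0, -1, -1, -2 and picks W; Player 1 would get -4.
- B: Player 2 compares 3, 7, 6, 3 and picks X; Player 1 would get 6.
- C: Player 2 compares 5, 6, 10, 5 and picks Y; Player 1 would get 7.
- D: Player 2 compares -4, 3, 9, 1 and picks Y; Player 1 would get -3.
Among -4, 6, 7, -3, the best is 7 at C. Subgame-perfect outcome: (C, Y) with payoffs (7, 10).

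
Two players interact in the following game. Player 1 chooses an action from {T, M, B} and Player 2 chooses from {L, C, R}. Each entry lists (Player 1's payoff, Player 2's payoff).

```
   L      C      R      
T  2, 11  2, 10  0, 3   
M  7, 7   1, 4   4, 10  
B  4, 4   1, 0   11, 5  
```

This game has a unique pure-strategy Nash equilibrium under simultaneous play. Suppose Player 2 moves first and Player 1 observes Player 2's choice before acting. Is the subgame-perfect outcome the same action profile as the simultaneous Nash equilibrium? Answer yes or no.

Work backward from Player 1's decision.
- L: BR = M, leader payoff 7.
- C: BR = T, leader payoff 10.
- R: BR = B, leader payoff 5.
Among 7, 10, 5, the best is 10 at C. Subgame-perfect outcome: (T, C) with payoffs (2, 10).
For the simultaneous game, intersect best replies.
Player 1's best replies: L→M; C→T; R→B.
Player 2's best replies: T→L; M→R; B→R.
Only (B, R) has each player best-responding; Nash payoffs (11, 5).
Sequential outcome (T, C) differs from the Nash profile (B, R).

no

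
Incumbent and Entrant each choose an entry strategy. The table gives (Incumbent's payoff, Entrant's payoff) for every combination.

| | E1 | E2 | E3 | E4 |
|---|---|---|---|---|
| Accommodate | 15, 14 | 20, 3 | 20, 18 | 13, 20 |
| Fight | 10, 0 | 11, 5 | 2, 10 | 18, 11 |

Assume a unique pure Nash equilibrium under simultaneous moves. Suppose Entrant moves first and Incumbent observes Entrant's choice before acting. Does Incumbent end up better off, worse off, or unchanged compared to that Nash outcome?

better off

Incumbent best-responds to each possible Entrant move:
- E1: Incumbent compares 15, 10 and picks Accommodate; Entrant would get 14.
- E2: Incumbent compares 20, 11 and picks Accommodate; Entrant would get 3.
- E3: Incumbent compares 20, 2 and picks Accommodate; Entrant would get 18.
- E4: Incumbent compares 13, 18 and picks Fight; Entrant would get 11.
Entrant's induced payoffs are 14, 3, 18, 11, so Entrant commits to E3. Subgame-perfect outcome: (Accommodate, E3) with payoffs (20, 18).
Under simultaneous play:
Incumbent's best replies: E1→Accommodate; E2→Accommodate; E3→Accommodate; E4→Fight.
Entrant's best replies: Accommodate→E4; Fight→E4.
Only (Fight, E4) has each player best-responding; Nash payoffs (18, 11).
Incumbent earns 20 sequentially versus 18 at the Nash outcome: better off.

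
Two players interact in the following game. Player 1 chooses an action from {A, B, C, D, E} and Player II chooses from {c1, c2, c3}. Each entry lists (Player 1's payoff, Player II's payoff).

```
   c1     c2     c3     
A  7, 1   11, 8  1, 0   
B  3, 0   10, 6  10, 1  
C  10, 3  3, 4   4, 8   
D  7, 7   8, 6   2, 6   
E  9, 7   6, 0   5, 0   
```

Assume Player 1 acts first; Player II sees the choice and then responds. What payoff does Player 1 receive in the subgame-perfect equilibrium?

Solve by backward induction (Player 1 leads).
- A: BR = c2, leader payoff 11.
- B: BR = c2, leader payoff 10.
- C: BR = c3, leader payoff 4.
- D: BR = c1, leader payoff 7.
- E: BR = c1, leader payoff 9.
Maximizing over 11, 10, 4, 7, 9, Player 1 chooses A. Subgame-perfect outcome: (A, c2) with payoffs (11, 8).

11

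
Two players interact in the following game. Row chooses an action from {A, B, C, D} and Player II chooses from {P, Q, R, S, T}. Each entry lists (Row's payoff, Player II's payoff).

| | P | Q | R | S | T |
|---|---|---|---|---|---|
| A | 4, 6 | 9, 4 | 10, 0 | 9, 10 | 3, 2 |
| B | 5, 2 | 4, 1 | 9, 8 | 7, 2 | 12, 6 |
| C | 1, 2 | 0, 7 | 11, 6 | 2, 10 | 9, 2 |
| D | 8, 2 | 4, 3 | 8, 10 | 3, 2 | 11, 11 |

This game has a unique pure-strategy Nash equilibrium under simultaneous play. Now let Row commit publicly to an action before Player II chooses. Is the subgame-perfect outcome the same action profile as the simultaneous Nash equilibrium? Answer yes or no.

no

Backward induction with Row moving first.
- A: BR = S, leader payoff 9.
- B: BR = R, leader payoff 9.
- C: BR = S, leader payoff 2.
- D: BR = T, leader payoff 11.
Row's induced payoffs are 9, 9, 2, 11, so Row commits to D. Subgame-perfect outcome: (D, T) with payoffs (11, 11).
Under simultaneous play:
Row's best replies: P→D; Q→A; R→C; S→A; T→B.
Player II's best replies: A→S; B→R; C→S; D→T.
The unique mutual best reply is (A, S), giving (9, 10).
Sequential outcome (D, T) differs from the Nash profile (A, S).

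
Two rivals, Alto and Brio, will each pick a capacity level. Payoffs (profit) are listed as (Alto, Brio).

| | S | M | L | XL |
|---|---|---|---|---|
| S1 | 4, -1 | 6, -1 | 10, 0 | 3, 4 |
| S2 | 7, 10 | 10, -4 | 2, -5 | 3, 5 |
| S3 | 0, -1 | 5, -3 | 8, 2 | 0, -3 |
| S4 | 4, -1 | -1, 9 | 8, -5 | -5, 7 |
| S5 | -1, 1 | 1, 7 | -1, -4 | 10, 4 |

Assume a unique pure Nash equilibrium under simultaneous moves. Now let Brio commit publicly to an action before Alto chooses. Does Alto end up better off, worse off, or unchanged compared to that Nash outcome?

unchanged

Solve by backward induction (Brio leads).
- S: Alto compares 4, 7, 0, 4, -1 and picks S2; Brio would get 10.
- M: Alto compares 6, 10, 5, -1, 1 and picks S2; Brio would get -4.
- L: Alto compares 10, 2, 8, 8, -1 and picks S1; Brio would get 0.
- XL: Alto compares 3, 3, 0, -5, 10 and picks S5; Brio would get 4.
Among 10, -4, 0, 4, the best is 10 at S. Subgame-perfect outcome: (S2, S) with payoffs (7, 10).
For the simultaneous game, intersect best replies.
Alto's best replies: S→S2; M→S2; L→S1; XL→S5.
Brio's best replies: S1→XL; S2→S; S3→L; S4→M; S5→M.
Only (S2, S) has each player best-responding; Nash payoffs (7, 10).
Alto earns 7 sequentially versus 7 at the Nash outcome: unchanged.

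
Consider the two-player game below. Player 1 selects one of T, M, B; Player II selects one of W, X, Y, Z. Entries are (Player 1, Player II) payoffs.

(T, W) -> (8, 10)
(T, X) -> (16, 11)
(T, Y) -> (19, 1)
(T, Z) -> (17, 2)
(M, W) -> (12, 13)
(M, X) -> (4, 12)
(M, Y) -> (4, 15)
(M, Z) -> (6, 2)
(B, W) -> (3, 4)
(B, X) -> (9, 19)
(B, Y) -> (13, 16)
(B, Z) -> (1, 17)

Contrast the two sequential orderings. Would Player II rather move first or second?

first

If Player 1 leads: Player II's best replies are T→X, M→Y, B→X; Player 1's induced payoffs 16, 4, 9; outcome (T, X), payoffs (16, 11).
If Player II leads: Player 1's best replies are W→M, X→T, Y→T, Z→T; Player II's induced payoffs 13, 11, 1, 2; outcome (M, W), payoffs (12, 13).
Player II gets 13 moving first and 11 moving second, so Player II prefers to move first.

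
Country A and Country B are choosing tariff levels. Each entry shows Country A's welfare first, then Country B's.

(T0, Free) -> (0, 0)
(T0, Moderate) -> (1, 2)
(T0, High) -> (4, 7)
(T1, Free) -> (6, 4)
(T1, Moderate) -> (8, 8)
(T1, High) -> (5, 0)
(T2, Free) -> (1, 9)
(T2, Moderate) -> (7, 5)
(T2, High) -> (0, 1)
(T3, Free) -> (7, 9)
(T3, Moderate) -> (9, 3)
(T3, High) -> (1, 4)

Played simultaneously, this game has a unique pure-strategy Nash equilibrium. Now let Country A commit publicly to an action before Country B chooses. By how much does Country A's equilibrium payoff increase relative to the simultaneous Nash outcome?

Work backward from Country B's decision.
- T0: BR = High, leader payoff 4.
- T1: BR = Moderate, leader payoff 8.
- T2: BR = Free, leader payoff 1.
- T3: BR = Free, leader payoff 7.
Maximizing over 4, 8, 1, 7, Country A chooses T1. Subgame-perfect outcome: (T1, Moderate) with payoffs (8, 8).
Now find the simultaneous Nash equilibrium.
Country A's best replies: Free→T3; Moderate→T3; High→T1.
Country B's best replies: T0→High; T1→Moderate; T2→Free; T3→Free.
The unique mutual best reply is (T3, Free), giving (7, 9).
Country A's commitment gain: 8 − 7 = 1.

1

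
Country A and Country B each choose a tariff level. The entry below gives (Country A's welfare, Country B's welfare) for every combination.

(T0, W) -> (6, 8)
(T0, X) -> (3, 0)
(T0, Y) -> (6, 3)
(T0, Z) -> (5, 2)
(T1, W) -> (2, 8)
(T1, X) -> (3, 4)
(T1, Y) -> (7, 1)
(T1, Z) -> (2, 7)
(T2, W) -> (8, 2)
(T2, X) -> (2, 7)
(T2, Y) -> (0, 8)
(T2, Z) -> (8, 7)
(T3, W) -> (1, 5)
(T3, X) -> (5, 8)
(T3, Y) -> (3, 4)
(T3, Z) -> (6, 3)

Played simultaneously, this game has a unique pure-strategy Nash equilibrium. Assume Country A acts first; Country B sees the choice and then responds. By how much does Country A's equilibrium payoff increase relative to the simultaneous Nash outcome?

1

Backward induction with Country A moving first.
- T0 → Country B plays W (best of 8, 0, 3, 2); Country A gets 6.
- T1 → Country B plays W (best of 8, 4, 1, 7); Country A gets 2.
- T2 → Country B plays Y (best of 2, 7, 8, 7); Country A gets 0.
- T3 → Country B plays X (best of 5, 8, 4, 3); Country A gets 5.
Maximizing over 6, 2, 0, 5, Country A chooses T0. Subgame-perfect outcome: (T0, W) with payoffs (6, 8).
Now find the simultaneous Nash equilibrium.
Country A's best replies: W→T2; X→T3; Y→T1; Z→T2.
Country B's best replies: T0→W; T1→W; T2→Y; T3→X.
The unique mutual best reply is (T3, X), giving (5, 8).
Country A's commitment gain: 6 − 5 = 1.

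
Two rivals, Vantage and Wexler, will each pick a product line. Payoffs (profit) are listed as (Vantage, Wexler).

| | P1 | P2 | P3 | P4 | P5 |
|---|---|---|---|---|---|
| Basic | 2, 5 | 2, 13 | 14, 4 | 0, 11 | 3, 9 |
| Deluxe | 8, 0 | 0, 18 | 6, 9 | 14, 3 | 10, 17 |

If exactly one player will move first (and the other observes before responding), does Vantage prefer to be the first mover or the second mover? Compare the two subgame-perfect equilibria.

If Vantage leads: Wexler's best replies are Basic→P2, Deluxe→P2; Vantage's induced payoffs 2, 0; outcome (Basic, P2), payoffs (2, 13).
If Wexler leads: Vantage's best replies are P1→Deluxe, P2→Basic, P3→Basic, P4→Deluxe, P5→Deluxe; Wexler's induced payoffs 0, 13, 4, 3, 17; outcome (Deluxe, P5), payoffs (10, 17).
Vantage gets 2 moving first and 10 moving second, so Vantage prefers to move second.

second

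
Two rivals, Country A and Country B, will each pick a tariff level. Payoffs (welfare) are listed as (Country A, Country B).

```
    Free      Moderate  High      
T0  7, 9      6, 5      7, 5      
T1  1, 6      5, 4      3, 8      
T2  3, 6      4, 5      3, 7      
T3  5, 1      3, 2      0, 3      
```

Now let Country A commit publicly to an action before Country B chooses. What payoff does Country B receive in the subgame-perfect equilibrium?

9

Backward induction with Country A moving first.
- T0 → Country B plays Free (best of 9, 5, 5); Country A gets 7.
- T1 → Country B plays High (best of 6, 4, 8); Country A gets 3.
- T2 → Country B plays High (best of 6, 5, 7); Country A gets 3.
- T3 → Country B plays High (best of 1, 2, 3); Country A gets 0.
Maximizing over 7, 3, 3, 0, Country A chooses T0. Subgame-perfect outcome: (T0, Free) with payoffs (7, 9).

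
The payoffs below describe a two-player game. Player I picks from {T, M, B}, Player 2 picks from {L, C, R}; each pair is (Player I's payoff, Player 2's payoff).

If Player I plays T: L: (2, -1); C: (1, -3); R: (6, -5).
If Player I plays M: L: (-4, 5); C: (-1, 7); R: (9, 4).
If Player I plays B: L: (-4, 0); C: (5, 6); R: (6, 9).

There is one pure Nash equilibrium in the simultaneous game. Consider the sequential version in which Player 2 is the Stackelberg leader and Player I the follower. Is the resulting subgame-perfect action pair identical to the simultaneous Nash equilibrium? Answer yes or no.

no

Player I best-responds to each possible Player 2 move:
- L → Player I plays T (best of 2, -4, -4); Player 2 gets -1.
- C → Player I plays B (best of 1, -1, 5); Player 2 gets 6.
- R → Player I plays M (best of 6, 9, 6); Player 2 gets 4.
Player 2's induced payoffs are -1, 6, 4, so Player 2 commits to C. Subgame-perfect outcome: (B, C) with payoffs (5, 6).
Under simultaneous play:
Player I's best replies: L→T; C→B; R→M.
Player 2's best replies: T→L; M→C; B→R.
Only (T, L) has each player best-responding; Nash payoffs (2, -1).
Sequential outcome (B, C) differs from the Nash profile (T, L).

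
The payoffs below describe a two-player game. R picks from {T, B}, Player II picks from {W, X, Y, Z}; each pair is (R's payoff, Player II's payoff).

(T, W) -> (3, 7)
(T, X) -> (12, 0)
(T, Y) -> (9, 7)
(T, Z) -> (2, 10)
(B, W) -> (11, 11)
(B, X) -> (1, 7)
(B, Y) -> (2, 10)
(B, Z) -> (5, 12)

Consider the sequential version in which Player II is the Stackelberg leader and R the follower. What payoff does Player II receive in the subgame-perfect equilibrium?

Backward induction with Player II moving first.
- W: R compares 3, 11 and picks B; Player II would get 11.
- X: R compares 12, 1 and picks T; Player II would get 0.
- Y: R compares 9, 2 and picks T; Player II would get 7.
- Z: R compares 2, 5 and picks B; Player II would get 12.
Player II's induced payoffs are 11, 0, 7, 12, so Player II commits to Z. Subgame-perfect outcome: (B, Z) with payoffs (5, 12).

12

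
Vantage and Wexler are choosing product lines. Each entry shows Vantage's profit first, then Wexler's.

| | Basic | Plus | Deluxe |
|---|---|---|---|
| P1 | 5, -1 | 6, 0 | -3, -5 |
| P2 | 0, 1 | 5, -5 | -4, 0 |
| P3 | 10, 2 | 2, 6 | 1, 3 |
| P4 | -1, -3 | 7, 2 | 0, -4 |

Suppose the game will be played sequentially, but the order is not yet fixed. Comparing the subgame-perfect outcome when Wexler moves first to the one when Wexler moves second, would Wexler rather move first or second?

If Vantage leads: Wexler's best replies are P1→Plus, P2→Basic, P3→Plus, P4→Plus; Vantage's induced payoffs 6, 0, 2, 7; outcome (P4, Plus), payoffs (7, 2).
If Wexler leads: Vantage's best replies are Basic→P3, Plus→P4, Deluxe→P3; Wexler's induced payoffs 2, 2, 3; outcome (P3, Deluxe), payoffs (1, 3).
Wexler gets 3 moving first and 2 moving second, so Wexler prefers to move first.

first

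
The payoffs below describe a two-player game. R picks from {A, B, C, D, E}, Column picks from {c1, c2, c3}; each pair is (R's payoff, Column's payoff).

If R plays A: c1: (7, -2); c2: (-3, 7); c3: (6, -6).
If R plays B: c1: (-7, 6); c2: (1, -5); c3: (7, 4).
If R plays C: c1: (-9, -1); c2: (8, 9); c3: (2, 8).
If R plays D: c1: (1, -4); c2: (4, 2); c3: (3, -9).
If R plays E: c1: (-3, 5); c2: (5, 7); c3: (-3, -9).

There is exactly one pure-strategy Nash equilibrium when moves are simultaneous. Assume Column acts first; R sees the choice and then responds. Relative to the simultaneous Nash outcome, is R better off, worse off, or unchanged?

Solve by backward induction (Column leads).
- c1: R compares 7, -7, -9, 1, -3 and picks A; Column would get -2.
- c2: R compares -3, 1, 8, 4, 5 and picks C; Column would get 9.
- c3: R compares 6, 7, 2, 3, -3 and picks B; Column would get 4.
Maximizing over -2, 9, 4, Column chooses c2. Subgame-perfect outcome: (C, c2) with payoffs (8, 9).
Under simultaneous play:
R's best replies: c1→A; c2→C; c3→B.
Column's best replies: A→c2; B→c1; C→c2; D→c2; E→c2.
The unique mutual best reply is (C, c2), giving (8, 9).
R earns 8 sequentially versus 8 at the Nash outcome: unchanged.

unchanged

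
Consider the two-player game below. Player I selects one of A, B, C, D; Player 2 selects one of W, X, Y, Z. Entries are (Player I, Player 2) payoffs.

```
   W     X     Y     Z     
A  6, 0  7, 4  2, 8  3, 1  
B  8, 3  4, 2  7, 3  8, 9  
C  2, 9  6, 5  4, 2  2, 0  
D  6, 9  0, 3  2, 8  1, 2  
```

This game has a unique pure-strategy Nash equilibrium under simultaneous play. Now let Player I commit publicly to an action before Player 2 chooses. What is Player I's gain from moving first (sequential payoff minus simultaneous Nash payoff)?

Work backward from Player 2's decision.
- A: Player 2 compares 0, 4, 8, 1 and picks Y; Player I would get 2.
- B: Player 2 compares 3, 2, 3, 9 and picks Z; Player I would get 8.
- C: Player 2 compares 9, 5, 2, 0 and picks W; Player I would get 2.
- D: Player 2 compares 9, 3, 8, 2 and picks W; Player I would get 6.
Maximizing over 2, 8, 2, 6, Player I chooses B. Subgame-perfect outcome: (B, Z) with payoffs (8, 9).
For the simultaneous game, intersect best replies.
Player I's best replies: W→B; X→A; Y→B; Z→B.
Player 2's best replies: A→Y; B→Z; C→W; D→W.
The unique mutual best reply is (B, Z), giving (8, 9).
Player I's commitment gain: 8 − 8 = 0.

0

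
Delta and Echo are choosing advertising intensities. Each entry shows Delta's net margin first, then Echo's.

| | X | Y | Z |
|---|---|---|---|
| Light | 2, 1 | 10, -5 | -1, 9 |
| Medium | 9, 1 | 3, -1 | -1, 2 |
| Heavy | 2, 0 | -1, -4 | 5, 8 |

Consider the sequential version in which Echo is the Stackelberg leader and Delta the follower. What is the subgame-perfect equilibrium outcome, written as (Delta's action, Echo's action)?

(Heavy, Z)

Work backward from Delta's decision.
- X: Delta compares 2, 9, 2 and picks Medium; Echo would get 1.
- Y: Delta compares 10, 3, -1 and picks Light; Echo would get -5.
- Z: Delta compares -1, -1, 5 and picks Heavy; Echo would get 8.
Maximizing over 1, -5, 8, Echo chooses Z. Subgame-perfect outcome: (Heavy, Z) with payoffs (5, 8).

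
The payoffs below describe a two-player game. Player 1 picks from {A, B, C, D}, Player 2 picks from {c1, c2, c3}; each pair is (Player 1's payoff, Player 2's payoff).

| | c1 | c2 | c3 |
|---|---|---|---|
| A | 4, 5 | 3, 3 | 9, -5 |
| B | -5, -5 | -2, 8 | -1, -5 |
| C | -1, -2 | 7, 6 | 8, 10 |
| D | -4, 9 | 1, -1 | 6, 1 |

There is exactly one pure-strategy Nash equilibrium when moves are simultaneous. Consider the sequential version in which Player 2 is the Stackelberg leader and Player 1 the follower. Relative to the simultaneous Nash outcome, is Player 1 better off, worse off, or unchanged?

better off

Work backward from Player 1's decision.
- c1: BR = A, leader payoff 5.
- c2: BR = C, leader payoff 6.
- c3: BR = A, leader payoff -5.
Among 5, 6, -5, the best is 6 at c2. Subgame-perfect outcome: (C, c2) with payoffs (7, 6).
For the simultaneous game, intersect best replies.
Player 1's best replies: c1→A; c2→C; c3→A.
Player 2's best replies: A→c1; B→c2; C→c3; D→c1.
Only (A, c1) has each player best-responding; Nash payoffs (4, 5).
Player 1 earns 7 sequentially versus 4 at the Nash outcome: better off.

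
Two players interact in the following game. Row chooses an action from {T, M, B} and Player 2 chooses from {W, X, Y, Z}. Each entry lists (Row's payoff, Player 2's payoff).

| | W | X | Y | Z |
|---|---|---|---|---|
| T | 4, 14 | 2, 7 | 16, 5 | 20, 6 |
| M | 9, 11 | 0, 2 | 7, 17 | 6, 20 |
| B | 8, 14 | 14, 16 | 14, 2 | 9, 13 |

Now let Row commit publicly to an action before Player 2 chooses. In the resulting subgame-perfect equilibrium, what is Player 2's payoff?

Work backward from Player 2's decision.
- T: BR = W, leader payoff 4.
- M: BR = Z, leader payoff 6.
- B: BR = X, leader payoff 14.
Row's induced payoffs are 4, 6, 14, so Row commits to B. Subgame-perfect outcome: (B, X) with payoffs (14, 16).

16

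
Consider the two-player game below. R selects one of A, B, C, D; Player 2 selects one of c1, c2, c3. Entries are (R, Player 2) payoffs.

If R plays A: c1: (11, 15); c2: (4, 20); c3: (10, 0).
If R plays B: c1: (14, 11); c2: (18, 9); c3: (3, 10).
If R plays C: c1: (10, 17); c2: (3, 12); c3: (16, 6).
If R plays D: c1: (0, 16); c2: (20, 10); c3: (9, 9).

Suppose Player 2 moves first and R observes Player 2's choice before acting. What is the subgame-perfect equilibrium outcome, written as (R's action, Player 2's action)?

(B, c1)

Solve by backward induction (Player 2 leads).
- c1 → R plays B (best of 11, 14, 10, 0); Player 2 gets 11.
- c2 → R plays D (best of 4, 18, 3, 20); Player 2 gets 10.
- c3 → R plays C (best of 10, 3, 16, 9); Player 2 gets 6.
Player 2's induced payoffs are 11, 10, 6, so Player 2 commits to c1. Subgame-perfect outcome: (B, c1) with payoffs (14, 11).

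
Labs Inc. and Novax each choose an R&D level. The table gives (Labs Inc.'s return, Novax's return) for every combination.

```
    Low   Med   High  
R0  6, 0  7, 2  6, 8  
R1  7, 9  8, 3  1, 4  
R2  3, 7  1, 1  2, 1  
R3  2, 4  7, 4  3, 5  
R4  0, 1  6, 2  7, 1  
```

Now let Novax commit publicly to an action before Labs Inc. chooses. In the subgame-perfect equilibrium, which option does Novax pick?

Backward induction with Novax moving first.
- Low: BR = R1, leader payoff 9.
- Med: BR = R1, leader payoff 3.
- High: BR = R4, leader payoff 1.
Maximizing over 9, 3, 1, Novax chooses Low. Subgame-perfect outcome: (R1, Low) with payoffs (7, 9).

Low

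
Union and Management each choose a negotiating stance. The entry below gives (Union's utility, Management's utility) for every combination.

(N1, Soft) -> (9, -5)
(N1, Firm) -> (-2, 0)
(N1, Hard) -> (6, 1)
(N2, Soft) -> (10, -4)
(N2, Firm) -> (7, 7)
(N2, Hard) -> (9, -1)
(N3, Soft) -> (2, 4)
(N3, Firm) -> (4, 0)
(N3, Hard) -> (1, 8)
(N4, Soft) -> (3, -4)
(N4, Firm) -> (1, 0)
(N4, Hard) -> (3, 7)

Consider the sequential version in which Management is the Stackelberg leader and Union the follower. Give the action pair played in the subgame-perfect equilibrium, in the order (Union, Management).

Solve by backward induction (Management leads).
- Soft: BR = N2, leader payoff -4.
- Firm: BR = N2, leader payoff 7.
- Hard: BR = N2, leader payoff -1.
Maximizing over -4, 7, -1, Management chooses Firm. Subgame-perfect outcome: (N2, Firm) with payoffs (7, 7).

(N2, Firm)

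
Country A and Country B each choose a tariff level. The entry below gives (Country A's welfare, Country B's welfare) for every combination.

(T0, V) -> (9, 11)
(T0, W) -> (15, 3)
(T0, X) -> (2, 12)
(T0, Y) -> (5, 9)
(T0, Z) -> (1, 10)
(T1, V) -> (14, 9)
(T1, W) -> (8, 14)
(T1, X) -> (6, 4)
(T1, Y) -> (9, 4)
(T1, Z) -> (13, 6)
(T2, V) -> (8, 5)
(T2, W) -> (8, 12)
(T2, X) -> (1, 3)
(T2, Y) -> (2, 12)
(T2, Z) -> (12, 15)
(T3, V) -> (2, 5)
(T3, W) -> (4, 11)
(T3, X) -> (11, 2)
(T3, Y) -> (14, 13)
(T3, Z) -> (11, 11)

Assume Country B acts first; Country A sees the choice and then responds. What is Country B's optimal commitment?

Y

Country A best-responds to each possible Country B move:
- V: Country A compares 9, 14, 8, 2 and picks T1; Country B would get 9.
- W: Country A compares 15, 8, 8, 4 and picks T0; Country B would get 3.
- X: Country A compares 2, 6, 1, 11 and picks T3; Country B would get 2.
- Y: Country A compares 5, 9, 2, 14 and picks T3; Country B would get 13.
- Z: Country A compares 1, 13, 12, 11 and picks T1; Country B would get 6.
Among 9, 3, 2, 13, 6, the best is 13 at Y. Subgame-perfect outcome: (T3, Y) with payoffs (14, 13).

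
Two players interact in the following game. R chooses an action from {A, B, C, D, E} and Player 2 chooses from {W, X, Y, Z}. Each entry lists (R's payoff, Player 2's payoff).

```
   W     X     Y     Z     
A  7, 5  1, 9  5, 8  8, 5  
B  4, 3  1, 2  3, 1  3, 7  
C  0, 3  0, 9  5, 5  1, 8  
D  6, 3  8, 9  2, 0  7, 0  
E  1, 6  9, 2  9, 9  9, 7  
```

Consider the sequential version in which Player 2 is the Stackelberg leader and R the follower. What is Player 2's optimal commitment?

Y

R best-responds to each possible Player 2 move:
- W → R plays A (best of 7, 4, 0, 6, 1); Player 2 gets 5.
- X → R plays E (best of 1, 1, 0, 8, 9); Player 2 gets 2.
- Y → R plays E (best of 5, 3, 5, 2, 9); Player 2 gets 9.
- Z → R plays E (best of 8, 3, 1, 7, 9); Player 2 gets 7.
Player 2's induced payoffs are 5, 2, 9, 7, so Player 2 commits to Y. Subgame-perfect outcome: (E, Y) with payoffs (9, 9).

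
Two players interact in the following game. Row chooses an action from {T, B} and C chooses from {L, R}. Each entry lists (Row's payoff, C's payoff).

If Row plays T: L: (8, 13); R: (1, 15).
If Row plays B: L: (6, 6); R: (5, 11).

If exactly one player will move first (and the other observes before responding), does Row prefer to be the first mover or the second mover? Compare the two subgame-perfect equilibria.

second

If Row leads: C's best replies are T→R, B→R; Row's induced payoffs 1, 5; outcome (B, R), payoffs (5, 11).
If C leads: Row's best replies are L→T, R→B; C's induced payoffs 13, 11; outcome (T, L), payoffs (8, 13).
Row gets 5 moving first and 8 moving second, so Row prefers to move second.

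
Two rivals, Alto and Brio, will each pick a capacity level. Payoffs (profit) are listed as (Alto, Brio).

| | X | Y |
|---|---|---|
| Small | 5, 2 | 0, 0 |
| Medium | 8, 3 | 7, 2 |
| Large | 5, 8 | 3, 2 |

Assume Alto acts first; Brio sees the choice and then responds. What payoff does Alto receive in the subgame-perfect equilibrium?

Brio best-responds to each possible Alto move:
- Small → Brio plays X (best of 2, 0); Alto gets 5.
- Medium → Brio plays X (best of 3, 2); Alto gets 8.
- Large → Brio plays X (best of 8, 2); Alto gets 5.
Maximizing over 5, 8, 5, Alto chooses Medium. Subgame-perfect outcome: (Medium, X) with payoffs (8, 3).

8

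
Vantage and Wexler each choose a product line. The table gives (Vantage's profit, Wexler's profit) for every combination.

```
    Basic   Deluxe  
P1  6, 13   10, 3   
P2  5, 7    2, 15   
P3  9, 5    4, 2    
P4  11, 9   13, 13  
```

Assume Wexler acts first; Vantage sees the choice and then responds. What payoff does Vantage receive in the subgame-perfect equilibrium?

13

Work backward from Vantage's decision.
- Basic → Vantage plays P4 (best of 6, 5, 9, 11); Wexler gets 9.
- Deluxe → Vantage plays P4 (best of 10, 2, 4, 13); Wexler gets 13.
Among 9, 13, the best is 13 at Deluxe. Subgame-perfect outcome: (P4, Deluxe) with payoffs (13, 13).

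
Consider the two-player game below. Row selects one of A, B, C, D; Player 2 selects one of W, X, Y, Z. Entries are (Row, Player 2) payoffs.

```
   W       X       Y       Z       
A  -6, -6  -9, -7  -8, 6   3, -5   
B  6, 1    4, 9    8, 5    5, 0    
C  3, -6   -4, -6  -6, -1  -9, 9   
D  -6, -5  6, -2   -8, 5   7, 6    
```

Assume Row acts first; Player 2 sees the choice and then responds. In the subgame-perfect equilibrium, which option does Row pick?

D

Player 2 best-responds to each possible Row move:
- A: Player 2 compares -6, -7, 6, -5 and picks Y; Row would get -8.
- B: Player 2 compares 1, 9, 5, 0 and picks X; Row would get 4.
- C: Player 2 compares -6, -6, -1, 9 and picks Z; Row would get -9.
- D: Player 2 compares -5, -2, 5, 6 and picks Z; Row would get 7.
Row's induced payoffs are -8, 4, -9, 7, so Row commits to D. Subgame-perfect outcome: (D, Z) with payoffs (7, 6).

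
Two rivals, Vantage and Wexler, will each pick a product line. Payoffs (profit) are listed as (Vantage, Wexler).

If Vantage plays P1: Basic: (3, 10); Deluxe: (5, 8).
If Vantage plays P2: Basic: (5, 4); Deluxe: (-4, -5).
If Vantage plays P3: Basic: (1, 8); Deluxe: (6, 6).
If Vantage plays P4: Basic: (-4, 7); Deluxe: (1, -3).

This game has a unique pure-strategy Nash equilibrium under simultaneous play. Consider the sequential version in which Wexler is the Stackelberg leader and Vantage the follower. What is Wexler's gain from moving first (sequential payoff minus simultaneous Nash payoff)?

2

Backward induction with Wexler moving first.
- Basic: BR = P2, leader payoff 4.
- Deluxe: BR = P3, leader payoff 6.
Wexler's induced payoffs are 4, 6, so Wexler commits to Deluxe. Subgame-perfect outcome: (P3, Deluxe) with payoffs (6, 6).
Under simultaneous play:
Vantage's best replies: Basic→P2; Deluxe→P3.
Wexler's best replies: P1→Basic; P2→Basic; P3→Basic; P4→Basic.
Only (P2, Basic) has each player best-responding; Nash payoffs (5, 4).
Wexler's commitment gain: 6 − 4 = 2.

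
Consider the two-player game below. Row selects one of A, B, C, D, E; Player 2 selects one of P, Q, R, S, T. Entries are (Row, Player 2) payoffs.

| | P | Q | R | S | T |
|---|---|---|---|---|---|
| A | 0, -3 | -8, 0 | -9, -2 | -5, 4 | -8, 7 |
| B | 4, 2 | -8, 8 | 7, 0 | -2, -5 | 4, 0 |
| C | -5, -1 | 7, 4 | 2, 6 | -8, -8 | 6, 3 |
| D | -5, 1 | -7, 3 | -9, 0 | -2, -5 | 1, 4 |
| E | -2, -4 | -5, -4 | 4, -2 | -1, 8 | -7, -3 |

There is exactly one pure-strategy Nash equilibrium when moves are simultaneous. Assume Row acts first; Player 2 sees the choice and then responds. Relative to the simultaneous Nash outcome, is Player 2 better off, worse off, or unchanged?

worse off

Player 2 best-responds to each possible Row move:
- A: Player 2 compares -3, 0, -2, 4, 7 and picks T; Row would get -8.
- B: Player 2 compares 2, 8, 0, -5, 0 and picks Q; Row would get -8.
- C: Player 2 compares -1, 4, 6, -8, 3 and picks R; Row would get 2.
- D: Player 2 compares 1, 3, 0, -5, 4 and picks T; Row would get 1.
- E: Player 2 compares -4, -4, -2, 8, -3 and picks S; Row would get -1.
Maximizing over -8, -8, 2, 1, -1, Row chooses C. Subgame-perfect outcome: (C, R) with payoffs (2, 6).
Under simultaneous play:
Row's best replies: P→B; Q→C; R→B; S→E; T→C.
Player 2's best replies: A→T; B→Q; C→R; D→T; E→S.
Only (E, S) has each player best-responding; Nash payoffs (-1, 8).
Player 2 earns 6 sequentially versus 8 at the Nash outcome: worse off.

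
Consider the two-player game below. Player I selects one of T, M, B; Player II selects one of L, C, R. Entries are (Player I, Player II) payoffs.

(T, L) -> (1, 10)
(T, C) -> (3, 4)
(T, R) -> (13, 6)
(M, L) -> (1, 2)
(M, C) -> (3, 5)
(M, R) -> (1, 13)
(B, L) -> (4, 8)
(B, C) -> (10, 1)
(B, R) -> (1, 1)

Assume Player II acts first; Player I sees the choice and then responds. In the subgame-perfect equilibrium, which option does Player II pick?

L

Solve by backward induction (Player II leads).
- L → Player I plays B (best of 1, 1, 4); Player II gets 8.
- C → Player I plays B (best of 3, 3, 10); Player II gets 1.
- R → Player I plays T (best of 13, 1, 1); Player II gets 6.
Maximizing over 8, 1, 6, Player II chooses L. Subgame-perfect outcome: (B, L) with payoffs (4, 8).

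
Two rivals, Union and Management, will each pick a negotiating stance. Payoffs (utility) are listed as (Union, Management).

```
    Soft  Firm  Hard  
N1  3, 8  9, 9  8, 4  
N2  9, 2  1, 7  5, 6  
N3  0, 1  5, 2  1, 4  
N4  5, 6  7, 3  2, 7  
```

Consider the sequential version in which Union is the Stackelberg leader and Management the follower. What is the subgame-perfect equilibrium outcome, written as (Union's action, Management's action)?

(N1, Firm)

Solve by backward induction (Union leads).
- N1 → Management plays Firm (best of 8, 9, 4); Union gets 9.
- N2 → Management plays Firm (best of 2, 7, 6); Union gets 1.
- N3 → Management plays Hard (best of 1, 2, 4); Union gets 1.
- N4 → Management plays Hard (best of 6, 3, 7); Union gets 2.
Maximizing over 9, 1, 1, 2, Union chooses N1. Subgame-perfect outcome: (N1, Firm) with payoffs (9, 9).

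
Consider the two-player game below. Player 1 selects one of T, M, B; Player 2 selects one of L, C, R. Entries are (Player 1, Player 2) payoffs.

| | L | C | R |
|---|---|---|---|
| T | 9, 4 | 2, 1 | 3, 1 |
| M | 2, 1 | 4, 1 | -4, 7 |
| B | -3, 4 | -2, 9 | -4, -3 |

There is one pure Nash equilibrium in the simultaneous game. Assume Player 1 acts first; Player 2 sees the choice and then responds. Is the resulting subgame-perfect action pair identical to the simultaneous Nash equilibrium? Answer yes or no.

yes

Solve by backward induction (Player 1 leads).
- T: BR = L, leader payoff 9.
- M: BR = R, leader payoff -4.
- B: BR = C, leader payoff -2.
Maximizing over 9, -4, -2, Player 1 chooses T. Subgame-perfect outcome: (T, L) with payoffs (9, 4).
Now find the simultaneous Nash equilibrium.
Player 1's best replies: L→T; C→M; R→T.
Player 2's best replies: T→L; M→R; B→C.
The unique mutual best reply is (T, L), giving (9, 4).
Sequential outcome (T, L) coincides with the Nash profile (T, L).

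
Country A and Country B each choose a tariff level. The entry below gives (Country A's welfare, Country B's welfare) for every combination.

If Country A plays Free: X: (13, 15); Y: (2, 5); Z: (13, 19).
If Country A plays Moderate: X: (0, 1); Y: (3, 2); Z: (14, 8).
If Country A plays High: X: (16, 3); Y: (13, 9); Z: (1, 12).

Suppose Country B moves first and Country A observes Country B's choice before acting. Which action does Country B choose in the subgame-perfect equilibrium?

Backward induction with Country B moving first.
- X: Country A compares 13, 0, 16 and picks High; Country B would get 3.
- Y: Country A compares 2, 3, 13 and picks High; Country B would get 9.
- Z: Country A compares 13, 14, 1 and picks Moderate; Country B would get 8.
Maximizing over 3, 9, 8, Country B chooses Y. Subgame-perfect outcome: (High, Y) with payoffs (13, 9).

Y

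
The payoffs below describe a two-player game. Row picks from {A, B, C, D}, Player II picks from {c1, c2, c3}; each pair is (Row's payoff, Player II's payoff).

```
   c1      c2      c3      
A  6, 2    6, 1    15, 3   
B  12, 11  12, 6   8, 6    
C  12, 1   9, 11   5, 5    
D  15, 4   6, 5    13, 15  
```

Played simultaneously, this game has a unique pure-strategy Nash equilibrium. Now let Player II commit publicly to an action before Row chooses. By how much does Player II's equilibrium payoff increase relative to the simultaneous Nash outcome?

3

Solve by backward induction (Player II leads).
- c1: BR = D, leader payoff 4.
- c2: BR = B, leader payoff 6.
- c3: BR = A, leader payoff 3.
Among 4, 6, 3, the best is 6 at c2. Subgame-perfect outcome: (B, c2) with payoffs (12, 6).
Now find the simultaneous Nash equilibrium.
Row's best replies: c1→D; c2→B; c3→A.
Player II's best replies: A→c3; B→c1; C→c2; D→c3.
The unique mutual best reply is (A, c3), giving (15, 3).
Player II's commitment gain: 6 − 3 = 3.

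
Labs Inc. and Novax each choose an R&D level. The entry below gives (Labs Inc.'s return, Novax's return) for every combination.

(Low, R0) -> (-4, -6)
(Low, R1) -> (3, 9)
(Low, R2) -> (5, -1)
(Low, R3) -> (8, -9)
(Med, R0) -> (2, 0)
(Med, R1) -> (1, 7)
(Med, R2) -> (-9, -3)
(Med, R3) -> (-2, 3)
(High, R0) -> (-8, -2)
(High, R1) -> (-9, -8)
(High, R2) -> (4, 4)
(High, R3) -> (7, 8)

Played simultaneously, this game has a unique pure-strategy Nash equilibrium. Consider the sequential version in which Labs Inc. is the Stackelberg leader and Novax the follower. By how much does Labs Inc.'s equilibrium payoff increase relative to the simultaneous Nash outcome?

Novax best-responds to each possible Labs Inc. move:
- Low → Novax plays R1 (best of -6, 9, -1, -9); Labs Inc. gets 3.
- Med → Novax plays R1 (best of 0, 7, -3, 3); Labs Inc. gets 1.
- High → Novax plays R3 (best of -2, -8, 4, 8); Labs Inc. gets 7.
Maximizing over 3, 1, 7, Labs Inc. chooses High. Subgame-perfect outcome: (High, R3) with payoffs (7, 8).
For the simultaneous game, intersect best replies.
Labs Inc.'s best replies: R0→Med; R1→Low; R2→Low; R3→Low.
Novax's best replies: Low→R1; Med→R1; High→R3.
The unique mutual best reply is (Low, R1), giving (3, 9).
Labs Inc.'s commitment gain: 7 − 3 = 4.

4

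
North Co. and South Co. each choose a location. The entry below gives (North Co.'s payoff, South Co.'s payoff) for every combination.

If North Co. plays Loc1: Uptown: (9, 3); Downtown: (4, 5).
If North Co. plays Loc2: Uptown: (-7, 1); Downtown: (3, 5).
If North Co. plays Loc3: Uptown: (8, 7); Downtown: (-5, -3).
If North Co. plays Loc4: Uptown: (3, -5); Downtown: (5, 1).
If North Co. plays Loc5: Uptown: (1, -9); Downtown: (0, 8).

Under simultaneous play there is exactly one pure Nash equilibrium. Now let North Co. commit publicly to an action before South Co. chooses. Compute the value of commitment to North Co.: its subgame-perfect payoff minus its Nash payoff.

3

Solve by backward induction (North Co. leads).
- Loc1: BR = Downtown, leader payoff 4.
- Loc2: BR = Downtown, leader payoff 3.
- Loc3: BR = Uptown, leader payoff 8.
- Loc4: BR = Downtown, leader payoff 5.
- Loc5: BR = Downtown, leader payoff 0.
North Co.'s induced payoffs are 4, 3, 8, 5, 0, so North Co. commits to Loc3. Subgame-perfect outcome: (Loc3, Uptown) with payoffs (8, 7).
Now find the simultaneous Nash equilibrium.
North Co.'s best replies: Uptown→Loc1; Downtown→Loc4.
South Co.'s best replies: Loc1→Downtown; Loc2→Downtown; Loc3→Uptown; Loc4→Downtown; Loc5→Downtown.
Only (Loc4, Downtown) has each player best-responding; Nash payoffs (5, 1).
North Co.'s commitment gain: 8 − 5 = 3.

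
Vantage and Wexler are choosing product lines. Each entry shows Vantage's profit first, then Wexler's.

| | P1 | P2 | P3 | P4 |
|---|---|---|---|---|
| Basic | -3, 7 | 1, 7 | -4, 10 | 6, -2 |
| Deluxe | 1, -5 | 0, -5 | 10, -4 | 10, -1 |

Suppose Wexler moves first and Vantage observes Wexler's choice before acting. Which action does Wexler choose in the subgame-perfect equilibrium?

Vantage best-responds to each possible Wexler move:
- P1: BR = Deluxe, leader payoff -5.
- P2: BR = Basic, leader payoff 7.
- P3: BR = Deluxe, leader payoff -4.
- P4: BR = Deluxe, leader payoff -1.
Wexler's induced payoffs are -5, 7, -4, -1, so Wexler commits to P2. Subgame-perfect outcome: (Basic, P2) with payoffs (1, 7).

P2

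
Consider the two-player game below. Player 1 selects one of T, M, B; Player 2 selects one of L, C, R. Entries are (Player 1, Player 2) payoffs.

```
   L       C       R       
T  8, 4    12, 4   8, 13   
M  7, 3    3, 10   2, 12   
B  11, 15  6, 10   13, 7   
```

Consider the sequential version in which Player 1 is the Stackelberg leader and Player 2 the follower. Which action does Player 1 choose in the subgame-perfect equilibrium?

B

Backward induction with Player 1 moving first.
- T: BR = R, leader payoff 8.
- M: BR = R, leader payoff 2.
- B: BR = L, leader payoff 11.
Maximizing over 8, 2, 11, Player 1 chooses B. Subgame-perfect outcome: (B, L) with payoffs (11, 15).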